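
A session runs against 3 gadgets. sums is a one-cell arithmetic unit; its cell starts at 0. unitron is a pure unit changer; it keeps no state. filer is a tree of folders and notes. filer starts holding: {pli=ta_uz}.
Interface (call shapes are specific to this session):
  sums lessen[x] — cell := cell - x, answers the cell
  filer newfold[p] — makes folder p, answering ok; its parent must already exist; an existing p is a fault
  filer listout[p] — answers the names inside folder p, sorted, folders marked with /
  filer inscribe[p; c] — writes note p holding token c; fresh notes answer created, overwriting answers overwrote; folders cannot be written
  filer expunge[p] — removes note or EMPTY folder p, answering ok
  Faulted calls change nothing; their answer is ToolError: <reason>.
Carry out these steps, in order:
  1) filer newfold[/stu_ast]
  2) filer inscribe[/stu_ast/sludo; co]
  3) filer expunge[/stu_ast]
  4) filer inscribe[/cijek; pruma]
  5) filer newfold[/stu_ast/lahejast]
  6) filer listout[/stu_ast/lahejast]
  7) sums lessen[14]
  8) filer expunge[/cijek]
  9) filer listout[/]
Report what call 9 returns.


Answer: [pli, stu_ast/]

Derivation:
Then filer newfold with p='/stu_ast', and see ok.
I run filer inscribe with p='/stu_ast/sludo', c='co', giving created.
Using filer expunge with p='/stu_ast', and see ToolError: not empty.
I invoke filer inscribe with p='/cijek', c='pruma', yielding created.
Next I call filer newfold with p='/stu_ast/lahejast': ok.
Using filer listout with p='/stu_ast/lahejast', and observe [].
Using sums lessen with x='14', and see -14.
I call filer expunge with p='/cijek', → ok.
Now I run filer listout with p='/', and get [pli, stu_ast/].


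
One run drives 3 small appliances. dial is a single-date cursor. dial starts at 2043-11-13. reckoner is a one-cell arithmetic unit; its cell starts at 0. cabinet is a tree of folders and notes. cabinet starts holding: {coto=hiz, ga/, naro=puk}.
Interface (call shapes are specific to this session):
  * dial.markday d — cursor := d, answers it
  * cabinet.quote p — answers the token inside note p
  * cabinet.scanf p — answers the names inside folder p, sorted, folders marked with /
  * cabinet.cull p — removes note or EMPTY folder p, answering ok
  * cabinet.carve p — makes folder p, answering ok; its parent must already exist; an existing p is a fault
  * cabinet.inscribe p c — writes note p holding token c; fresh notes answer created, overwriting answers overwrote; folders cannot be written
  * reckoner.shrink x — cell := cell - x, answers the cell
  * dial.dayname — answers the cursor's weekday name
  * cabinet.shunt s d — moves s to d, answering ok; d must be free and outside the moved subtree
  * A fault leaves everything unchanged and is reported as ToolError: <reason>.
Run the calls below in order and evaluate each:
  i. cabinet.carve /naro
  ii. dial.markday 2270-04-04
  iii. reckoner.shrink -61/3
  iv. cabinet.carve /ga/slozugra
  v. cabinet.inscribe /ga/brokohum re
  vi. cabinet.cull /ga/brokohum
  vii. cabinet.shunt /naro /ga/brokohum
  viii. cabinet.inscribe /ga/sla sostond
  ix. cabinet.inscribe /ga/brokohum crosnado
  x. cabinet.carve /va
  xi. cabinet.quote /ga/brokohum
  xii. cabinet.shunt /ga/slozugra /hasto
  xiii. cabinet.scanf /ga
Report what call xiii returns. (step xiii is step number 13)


Answer: [brokohum, sla]

Derivation:
-- 1. cabinet.carve(/naro) : ToolError: exists
-- 2. dial.markday(2270-04-04) : 2270-04-04
-- 3. reckoner.shrink(-61/3) : 61/3
-- 4. cabinet.carve(/ga/slozugra) : ok
-- 5. cabinet.inscribe(/ga/brokohum, re) : created
-- 6. cabinet.cull(/ga/brokohum) : ok
-- 7. cabinet.shunt(/naro, /ga/brokohum) : ok
-- 8. cabinet.inscribe(/ga/sla, sostond) : created
-- 9. cabinet.inscribe(/ga/brokohum, crosnado) : overwrote
-- 10. cabinet.carve(/va) : ok
-- 11. cabinet.quote(/ga/brokohum) : crosnado
-- 12. cabinet.shunt(/ga/slozugra, /hasto) : ok
-- 13. cabinet.scanf(/ga) : [brokohum, sla]


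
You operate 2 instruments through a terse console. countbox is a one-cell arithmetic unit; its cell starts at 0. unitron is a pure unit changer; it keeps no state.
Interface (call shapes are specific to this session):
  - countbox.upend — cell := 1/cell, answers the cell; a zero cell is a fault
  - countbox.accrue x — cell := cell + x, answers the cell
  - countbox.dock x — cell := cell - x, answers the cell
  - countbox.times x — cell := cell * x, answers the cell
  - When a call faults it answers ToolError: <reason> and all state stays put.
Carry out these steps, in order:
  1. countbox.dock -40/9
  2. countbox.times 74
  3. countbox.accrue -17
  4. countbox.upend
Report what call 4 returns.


Answer: 9/2807

Derivation:
Do: countbox.dock[-40/9]
See: 40/9
Do: countbox.times[74]
See: 2960/9
Do: countbox.accrue[-17]
See: 2807/9
Do: countbox.upend[]
See: 9/2807


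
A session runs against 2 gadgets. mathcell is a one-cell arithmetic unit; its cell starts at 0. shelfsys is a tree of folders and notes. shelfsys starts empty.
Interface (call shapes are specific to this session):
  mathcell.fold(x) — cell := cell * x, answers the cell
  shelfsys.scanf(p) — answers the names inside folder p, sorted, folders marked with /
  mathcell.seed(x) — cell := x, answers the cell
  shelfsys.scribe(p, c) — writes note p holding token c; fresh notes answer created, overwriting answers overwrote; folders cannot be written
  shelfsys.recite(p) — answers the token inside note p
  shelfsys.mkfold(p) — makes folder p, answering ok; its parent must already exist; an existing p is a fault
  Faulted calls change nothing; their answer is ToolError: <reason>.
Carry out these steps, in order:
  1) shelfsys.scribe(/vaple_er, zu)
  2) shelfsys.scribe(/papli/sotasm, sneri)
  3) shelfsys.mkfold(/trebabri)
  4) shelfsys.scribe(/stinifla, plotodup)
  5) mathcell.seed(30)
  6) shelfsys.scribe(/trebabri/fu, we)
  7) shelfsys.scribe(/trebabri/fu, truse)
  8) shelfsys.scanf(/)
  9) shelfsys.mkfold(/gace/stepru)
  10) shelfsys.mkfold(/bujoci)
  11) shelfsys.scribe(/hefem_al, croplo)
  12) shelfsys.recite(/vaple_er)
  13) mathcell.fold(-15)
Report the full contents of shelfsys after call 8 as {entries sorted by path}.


> shelfsys.scribe p=/vaple_er c=zu
= created
> shelfsys.scribe p=/papli/sotasm c=sneri
= ToolError: no parent
> shelfsys.mkfold p=/trebabri
= ok
> shelfsys.scribe p=/stinifla c=plotodup
= created
> mathcell.seed x=30
= 30
> shelfsys.scribe p=/trebabri/fu c=we
= created
> shelfsys.scribe p=/trebabri/fu c=truse
= overwrote
> shelfsys.scanf p=/
= [stinifla, trebabri/, vaple_er]
> shelfsys.mkfold p=/gace/stepru
= ToolError: no parent
> shelfsys.mkfold p=/bujoci
= ok
> shelfsys.scribe p=/hefem_al c=croplo
= created
> shelfsys.recite p=/vaple_er
= zu
> mathcell.fold x=-15
= -450

Answer: {stinifla=plotodup, trebabri/, trebabri/fu=truse, vaple_er=zu}


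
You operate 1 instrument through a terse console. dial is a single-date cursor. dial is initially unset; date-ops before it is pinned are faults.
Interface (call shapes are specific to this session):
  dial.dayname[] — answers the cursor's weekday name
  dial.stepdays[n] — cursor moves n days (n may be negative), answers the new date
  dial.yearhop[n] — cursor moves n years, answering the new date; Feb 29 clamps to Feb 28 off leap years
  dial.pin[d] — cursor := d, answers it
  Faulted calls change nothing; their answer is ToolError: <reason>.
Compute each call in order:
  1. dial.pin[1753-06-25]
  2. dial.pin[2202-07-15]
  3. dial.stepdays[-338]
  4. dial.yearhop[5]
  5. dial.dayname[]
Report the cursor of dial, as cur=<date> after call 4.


$ dial.pin d='1753-06-25'
  1753-06-25
$ dial.pin d='2202-07-15'
  2202-07-15
$ dial.stepdays n='-338'
  2201-08-11
$ dial.yearhop n='5'
  2206-08-11
$ dial.dayname
  Monday

Answer: cur=2206-08-11


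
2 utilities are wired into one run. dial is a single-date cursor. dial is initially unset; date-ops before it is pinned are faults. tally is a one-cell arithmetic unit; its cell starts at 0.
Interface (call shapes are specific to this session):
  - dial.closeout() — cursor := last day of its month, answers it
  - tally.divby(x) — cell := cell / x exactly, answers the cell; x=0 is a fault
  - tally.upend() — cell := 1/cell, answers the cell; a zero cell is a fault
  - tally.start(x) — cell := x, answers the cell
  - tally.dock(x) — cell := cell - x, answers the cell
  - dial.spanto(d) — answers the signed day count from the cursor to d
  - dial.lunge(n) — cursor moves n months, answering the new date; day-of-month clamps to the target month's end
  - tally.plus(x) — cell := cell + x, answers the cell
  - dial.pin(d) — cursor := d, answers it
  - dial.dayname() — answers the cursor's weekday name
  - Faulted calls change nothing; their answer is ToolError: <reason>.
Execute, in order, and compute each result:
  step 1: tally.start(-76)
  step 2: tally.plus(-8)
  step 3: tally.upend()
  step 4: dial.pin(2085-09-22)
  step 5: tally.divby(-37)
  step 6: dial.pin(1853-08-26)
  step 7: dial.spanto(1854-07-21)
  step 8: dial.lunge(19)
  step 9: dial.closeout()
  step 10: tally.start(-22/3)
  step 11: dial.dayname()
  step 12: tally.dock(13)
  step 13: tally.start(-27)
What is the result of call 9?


·→ start(x→-76)
·← -76
·→ plus(x→-8)
·← -84
·→ upend()
·← -1/84
·→ pin(d→2085-09-22)
·← 2085-09-22
·→ divby(x→-37)
·← 1/3108
·→ pin(d→1853-08-26)
·← 1853-08-26
·→ spanto(d→1854-07-21)
·← 329
·→ lunge(n→19)
·← 1855-03-26
·→ closeout()
·← 1855-03-31
·→ start(x→-22/3)
·← -22/3
·→ dayname()
·← Saturday
·→ dock(x→13)
·← -61/3
·→ start(x→-27)
·← -27

Answer: 1855-03-31


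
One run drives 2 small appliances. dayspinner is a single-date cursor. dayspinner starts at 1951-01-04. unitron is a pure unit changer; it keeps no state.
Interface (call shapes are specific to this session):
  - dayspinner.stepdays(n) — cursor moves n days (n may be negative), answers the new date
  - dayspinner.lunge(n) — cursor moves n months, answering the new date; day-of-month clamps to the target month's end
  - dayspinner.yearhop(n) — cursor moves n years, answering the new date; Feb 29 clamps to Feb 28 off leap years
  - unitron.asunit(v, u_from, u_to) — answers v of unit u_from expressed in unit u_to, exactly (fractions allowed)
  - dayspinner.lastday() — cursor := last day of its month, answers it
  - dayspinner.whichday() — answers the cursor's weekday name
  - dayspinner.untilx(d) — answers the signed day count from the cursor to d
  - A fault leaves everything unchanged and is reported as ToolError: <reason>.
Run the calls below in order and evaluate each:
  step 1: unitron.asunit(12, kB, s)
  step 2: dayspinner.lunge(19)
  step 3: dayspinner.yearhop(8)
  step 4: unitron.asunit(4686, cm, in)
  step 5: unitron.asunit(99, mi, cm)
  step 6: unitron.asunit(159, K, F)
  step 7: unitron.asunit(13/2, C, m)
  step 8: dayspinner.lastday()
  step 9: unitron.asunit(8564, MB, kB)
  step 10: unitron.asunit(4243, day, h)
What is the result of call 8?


-> asunit(v=12, u_from=kB, u_to=s)
<- ToolError: incompatible units
-> lunge(n=19)
<- 1952-08-04
-> yearhop(n=8)
<- 1960-08-04
-> asunit(v=4686, u_from=cm, u_to=in)
<- 234300/127
-> asunit(v=99, u_from=mi, u_to=cm)
<- 79662528/5
-> asunit(v=159, u_from=K, u_to=F)
<- -17347/100
-> asunit(v=13/2, u_from=C, u_to=m)
<- ToolError: incompatible units
-> lastday()
<- 1960-08-31
-> asunit(v=8564, u_from=MB, u_to=kB)
<- 8564000
-> asunit(v=4243, u_from=day, u_to=h)
<- 101832

Answer: 1960-08-31


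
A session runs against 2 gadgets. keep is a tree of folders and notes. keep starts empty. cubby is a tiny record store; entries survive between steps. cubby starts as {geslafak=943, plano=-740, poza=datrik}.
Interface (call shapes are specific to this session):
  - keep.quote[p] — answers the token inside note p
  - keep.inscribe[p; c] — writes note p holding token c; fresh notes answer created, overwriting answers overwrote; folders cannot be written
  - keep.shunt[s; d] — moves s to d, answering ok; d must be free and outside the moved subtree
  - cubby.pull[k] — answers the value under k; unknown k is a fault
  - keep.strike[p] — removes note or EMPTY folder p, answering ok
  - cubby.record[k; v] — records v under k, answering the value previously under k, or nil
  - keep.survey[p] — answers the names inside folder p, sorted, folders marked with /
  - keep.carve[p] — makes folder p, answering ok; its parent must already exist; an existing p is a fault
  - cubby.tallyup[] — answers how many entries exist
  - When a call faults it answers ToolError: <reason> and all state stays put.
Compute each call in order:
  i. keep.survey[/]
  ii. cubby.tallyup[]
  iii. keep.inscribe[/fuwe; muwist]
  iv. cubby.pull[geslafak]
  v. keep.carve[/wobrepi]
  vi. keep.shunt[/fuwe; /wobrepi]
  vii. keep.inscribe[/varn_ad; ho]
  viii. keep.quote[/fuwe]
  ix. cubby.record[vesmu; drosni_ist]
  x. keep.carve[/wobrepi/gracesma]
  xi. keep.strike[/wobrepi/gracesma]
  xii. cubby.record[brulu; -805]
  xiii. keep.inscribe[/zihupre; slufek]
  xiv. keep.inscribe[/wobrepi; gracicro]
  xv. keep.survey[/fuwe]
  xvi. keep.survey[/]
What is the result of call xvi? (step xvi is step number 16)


Answer: [fuwe, varn_ad, wobrepi/, zihupre]

Derivation:
==> keep.survey(p='/')
<== []
==> cubby.tallyup()
<== 3
==> keep.inscribe(p='/fuwe', c='muwist')
<== created
==> cubby.pull(k='geslafak')
<== 943
==> keep.carve(p='/wobrepi')
<== ok
==> keep.shunt(s='/fuwe', d='/wobrepi')
<== ToolError: exists
==> keep.inscribe(p='/varn_ad', c='ho')
<== created
==> keep.quote(p='/fuwe')
<== muwist
==> cubby.record(k='vesmu', v='drosni_ist')
<== nil
==> keep.carve(p='/wobrepi/gracesma')
<== ok
==> keep.strike(p='/wobrepi/gracesma')
<== ok
==> cubby.record(k='brulu', v='-805')
<== nil
==> keep.inscribe(p='/zihupre', c='slufek')
<== created
==> keep.inscribe(p='/wobrepi', c='gracicro')
<== ToolError: is a directory
==> keep.survey(p='/fuwe')
<== ToolError: not a directory
==> keep.survey(p='/')
<== [fuwe, varn_ad, wobrepi/, zihupre]


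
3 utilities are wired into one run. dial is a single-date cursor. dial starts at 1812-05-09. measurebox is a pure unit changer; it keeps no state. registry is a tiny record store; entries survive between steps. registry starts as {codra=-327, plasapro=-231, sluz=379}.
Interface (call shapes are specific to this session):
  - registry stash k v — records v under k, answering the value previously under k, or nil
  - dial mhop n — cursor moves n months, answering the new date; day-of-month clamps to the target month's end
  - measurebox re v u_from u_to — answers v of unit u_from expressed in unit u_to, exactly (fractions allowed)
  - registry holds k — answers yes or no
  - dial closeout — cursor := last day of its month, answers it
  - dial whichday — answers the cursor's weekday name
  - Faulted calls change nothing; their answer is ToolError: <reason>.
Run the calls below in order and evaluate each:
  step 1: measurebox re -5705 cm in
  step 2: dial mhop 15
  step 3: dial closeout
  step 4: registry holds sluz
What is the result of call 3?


→ measurebox re(v: -5705, u_from: cm, u_to: in)
← -285250/127
→ dial mhop(n: 15)
← 1813-08-09
→ dial closeout()
← 1813-08-31
→ registry holds(k: sluz)
← yes

Answer: 1813-08-31


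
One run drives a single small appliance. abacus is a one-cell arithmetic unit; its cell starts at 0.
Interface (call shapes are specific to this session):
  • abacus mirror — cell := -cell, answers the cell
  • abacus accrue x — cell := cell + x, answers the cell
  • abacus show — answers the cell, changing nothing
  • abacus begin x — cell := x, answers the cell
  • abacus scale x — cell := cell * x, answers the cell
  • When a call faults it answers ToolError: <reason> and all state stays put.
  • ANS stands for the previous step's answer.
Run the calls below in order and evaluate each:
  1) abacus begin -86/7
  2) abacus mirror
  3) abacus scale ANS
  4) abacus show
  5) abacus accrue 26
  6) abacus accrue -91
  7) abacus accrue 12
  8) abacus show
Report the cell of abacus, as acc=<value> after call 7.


Step: abacus begin[x=-86/7]
Result: -86/7
Step: abacus mirror[]
Result: 86/7
Step: abacus scale[x=ANS]
Result: 7396/49
Step: abacus show[]
Result: 7396/49
Step: abacus accrue[x=26]
Result: 8670/49
Step: abacus accrue[x=-91]
Result: 4211/49
Step: abacus accrue[x=12]
Result: 4799/49
Step: abacus show[]
Result: 4799/49

Answer: acc=4799/49


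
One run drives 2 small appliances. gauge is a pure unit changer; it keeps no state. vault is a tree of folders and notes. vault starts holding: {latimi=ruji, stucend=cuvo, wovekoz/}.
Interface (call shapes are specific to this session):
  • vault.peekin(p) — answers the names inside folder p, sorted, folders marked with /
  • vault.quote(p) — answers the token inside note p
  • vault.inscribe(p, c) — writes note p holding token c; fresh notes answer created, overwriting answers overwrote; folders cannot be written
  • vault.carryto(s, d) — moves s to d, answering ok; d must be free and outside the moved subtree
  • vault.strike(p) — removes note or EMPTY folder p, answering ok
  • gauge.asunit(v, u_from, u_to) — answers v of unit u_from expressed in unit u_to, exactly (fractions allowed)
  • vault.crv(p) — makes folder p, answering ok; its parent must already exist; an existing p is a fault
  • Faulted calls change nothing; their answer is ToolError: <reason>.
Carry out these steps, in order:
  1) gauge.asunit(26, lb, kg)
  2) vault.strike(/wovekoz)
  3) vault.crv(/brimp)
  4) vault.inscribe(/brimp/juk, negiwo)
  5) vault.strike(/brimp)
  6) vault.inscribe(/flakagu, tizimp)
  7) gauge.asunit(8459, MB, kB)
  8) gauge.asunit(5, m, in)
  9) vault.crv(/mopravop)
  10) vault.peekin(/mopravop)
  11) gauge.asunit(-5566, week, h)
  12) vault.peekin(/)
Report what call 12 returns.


$ asunit v='26' u_from='lb' u_to='kg'
[out] 589670081/50000000
$ strike p='/wovekoz'
[out] ok
$ crv p='/brimp'
[out] ok
$ inscribe p='/brimp/juk' c='negiwo'
[out] created
$ strike p='/brimp'
[out] ToolError: not empty
$ inscribe p='/flakagu' c='tizimp'
[out] created
$ asunit v='8459' u_from='MB' u_to='kB'
[out] 8459000
$ asunit v='5' u_from='m' u_to='in'
[out] 25000/127
$ crv p='/mopravop'
[out] ok
$ peekin p='/mopravop'
[out] []
$ asunit v='-5566' u_from='week' u_to='h'
[out] -935088
$ peekin p='/'
[out] [brimp/, flakagu, latimi, mopravop/, stucend]

Answer: [brimp/, flakagu, latimi, mopravop/, stucend]


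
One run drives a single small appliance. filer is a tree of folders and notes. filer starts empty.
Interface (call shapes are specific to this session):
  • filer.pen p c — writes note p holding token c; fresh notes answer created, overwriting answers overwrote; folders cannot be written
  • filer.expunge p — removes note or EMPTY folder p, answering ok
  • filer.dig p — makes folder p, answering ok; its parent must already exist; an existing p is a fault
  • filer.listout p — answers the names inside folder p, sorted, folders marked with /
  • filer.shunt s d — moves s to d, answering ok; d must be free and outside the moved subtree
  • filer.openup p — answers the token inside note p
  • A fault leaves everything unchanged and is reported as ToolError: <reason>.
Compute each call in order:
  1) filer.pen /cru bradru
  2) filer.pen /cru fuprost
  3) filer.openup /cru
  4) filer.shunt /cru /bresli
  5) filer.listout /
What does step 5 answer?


Answer: [bresli]

Derivation:
→ pen(p=/cru, c=bradru)
← created
→ pen(p=/cru, c=fuprost)
← overwrote
→ openup(p=/cru)
← fuprost
→ shunt(s=/cru, d=/bresli)
← ok
→ listout(p=/)
← [bresli]


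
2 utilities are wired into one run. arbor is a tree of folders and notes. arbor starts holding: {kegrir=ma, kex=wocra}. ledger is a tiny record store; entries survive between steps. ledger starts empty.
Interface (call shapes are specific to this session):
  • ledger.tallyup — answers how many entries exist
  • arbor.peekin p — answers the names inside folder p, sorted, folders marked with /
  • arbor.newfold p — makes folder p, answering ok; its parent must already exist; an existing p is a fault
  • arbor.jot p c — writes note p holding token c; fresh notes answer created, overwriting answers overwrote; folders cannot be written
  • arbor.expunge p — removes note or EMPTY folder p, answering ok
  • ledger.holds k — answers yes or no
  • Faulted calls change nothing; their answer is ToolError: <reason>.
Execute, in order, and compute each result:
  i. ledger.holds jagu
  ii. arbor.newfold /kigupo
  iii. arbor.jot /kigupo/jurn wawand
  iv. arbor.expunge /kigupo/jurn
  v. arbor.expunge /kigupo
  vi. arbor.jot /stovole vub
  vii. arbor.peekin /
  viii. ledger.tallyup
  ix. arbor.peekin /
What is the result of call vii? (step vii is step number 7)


Answer: [kegrir, kex, stovole]

Derivation:
Step: ledger.holds[jagu]
Result: no
Step: arbor.newfold[/kigupo]
Result: ok
Step: arbor.jot[/kigupo/jurn; wawand]
Result: created
Step: arbor.expunge[/kigupo/jurn]
Result: ok
Step: arbor.expunge[/kigupo]
Result: ok
Step: arbor.jot[/stovole; vub]
Result: created
Step: arbor.peekin[/]
Result: [kegrir, kex, stovole]
Step: ledger.tallyup[]
Result: 0
Step: arbor.peekin[/]
Result: [kegrir, kex, stovole]


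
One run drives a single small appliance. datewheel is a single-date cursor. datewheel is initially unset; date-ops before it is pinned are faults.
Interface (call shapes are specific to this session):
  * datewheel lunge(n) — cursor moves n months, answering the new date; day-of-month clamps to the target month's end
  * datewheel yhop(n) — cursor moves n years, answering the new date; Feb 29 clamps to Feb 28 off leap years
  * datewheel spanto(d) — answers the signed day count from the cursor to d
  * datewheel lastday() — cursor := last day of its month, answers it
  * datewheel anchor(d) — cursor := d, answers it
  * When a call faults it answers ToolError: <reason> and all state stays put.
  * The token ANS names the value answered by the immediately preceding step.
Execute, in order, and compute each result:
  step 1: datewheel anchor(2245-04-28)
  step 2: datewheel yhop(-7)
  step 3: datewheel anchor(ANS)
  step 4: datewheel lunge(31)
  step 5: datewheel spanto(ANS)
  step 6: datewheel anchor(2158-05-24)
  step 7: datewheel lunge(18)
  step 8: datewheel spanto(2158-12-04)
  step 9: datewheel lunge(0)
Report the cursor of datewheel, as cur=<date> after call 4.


CALL datewheel anchor[d: 2245-04-28]
RET  2245-04-28
CALL datewheel yhop[n: -7]
RET  2238-04-28
CALL datewheel anchor[d: ANS]
RET  2238-04-28
CALL datewheel lunge[n: 31]
RET  2240-11-28
CALL datewheel spanto[d: ANS]
RET  0
CALL datewheel anchor[d: 2158-05-24]
RET  2158-05-24
CALL datewheel lunge[n: 18]
RET  2159-11-24
CALL datewheel spanto[d: 2158-12-04]
RET  -355
CALL datewheel lunge[n: 0]
RET  2159-11-24

Answer: cur=2240-11-28


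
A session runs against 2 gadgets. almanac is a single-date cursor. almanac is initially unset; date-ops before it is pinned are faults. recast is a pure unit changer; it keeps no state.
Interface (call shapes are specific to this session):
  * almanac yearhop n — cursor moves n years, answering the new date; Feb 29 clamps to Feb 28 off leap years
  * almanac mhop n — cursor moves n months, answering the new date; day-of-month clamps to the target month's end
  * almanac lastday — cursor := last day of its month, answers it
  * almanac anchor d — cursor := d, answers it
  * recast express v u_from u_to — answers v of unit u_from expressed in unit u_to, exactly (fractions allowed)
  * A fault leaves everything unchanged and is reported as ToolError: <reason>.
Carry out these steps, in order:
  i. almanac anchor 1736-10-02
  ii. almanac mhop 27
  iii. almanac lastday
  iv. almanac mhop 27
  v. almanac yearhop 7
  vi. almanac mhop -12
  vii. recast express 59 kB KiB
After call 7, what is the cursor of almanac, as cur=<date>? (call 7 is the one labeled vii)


-> almanac anchor(d='1736-10-02')
<- 1736-10-02
-> almanac mhop(n='27')
<- 1739-01-02
-> almanac lastday()
<- 1739-01-31
-> almanac mhop(n='27')
<- 1741-04-30
-> almanac yearhop(n='7')
<- 1748-04-30
-> almanac mhop(n='-12')
<- 1747-04-30
-> recast express(v='59', u_from='kB', u_to='KiB')
<- 7375/128

Answer: cur=1747-04-30


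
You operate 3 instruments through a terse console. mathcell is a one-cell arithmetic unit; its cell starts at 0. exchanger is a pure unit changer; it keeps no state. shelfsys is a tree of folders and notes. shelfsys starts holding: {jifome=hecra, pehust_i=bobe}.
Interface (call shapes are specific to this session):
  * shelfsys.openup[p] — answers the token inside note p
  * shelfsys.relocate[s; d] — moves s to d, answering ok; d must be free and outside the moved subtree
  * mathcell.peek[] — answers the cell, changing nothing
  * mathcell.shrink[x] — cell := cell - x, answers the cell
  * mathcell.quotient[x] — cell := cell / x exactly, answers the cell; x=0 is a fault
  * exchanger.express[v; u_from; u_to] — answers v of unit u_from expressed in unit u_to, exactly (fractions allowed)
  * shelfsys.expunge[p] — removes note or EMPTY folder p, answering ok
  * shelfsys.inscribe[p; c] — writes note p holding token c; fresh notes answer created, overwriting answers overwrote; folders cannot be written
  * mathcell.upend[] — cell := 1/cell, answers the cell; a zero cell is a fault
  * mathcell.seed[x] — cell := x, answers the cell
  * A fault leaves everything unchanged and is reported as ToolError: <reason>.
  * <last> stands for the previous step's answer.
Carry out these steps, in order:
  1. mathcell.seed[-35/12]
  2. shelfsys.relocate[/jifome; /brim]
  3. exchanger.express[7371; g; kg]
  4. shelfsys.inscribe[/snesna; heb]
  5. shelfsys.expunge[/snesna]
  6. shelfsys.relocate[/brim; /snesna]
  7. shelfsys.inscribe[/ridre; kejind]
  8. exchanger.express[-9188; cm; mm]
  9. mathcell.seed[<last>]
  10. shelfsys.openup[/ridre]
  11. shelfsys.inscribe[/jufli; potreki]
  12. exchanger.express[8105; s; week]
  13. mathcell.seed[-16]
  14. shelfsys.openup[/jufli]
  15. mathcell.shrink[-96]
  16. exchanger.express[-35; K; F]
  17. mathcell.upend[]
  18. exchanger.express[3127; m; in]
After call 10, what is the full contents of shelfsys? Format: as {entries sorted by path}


Answer: {pehust_i=bobe, ridre=kejind, snesna=hecra}

Derivation:
// 1. mathcell.seed(-35/12) : -35/12
// 2. shelfsys.relocate(/jifome, /brim) : ok
// 3. exchanger.express(7371, g, kg) : 7371/1000
// 4. shelfsys.inscribe(/snesna, heb) : created
// 5. shelfsys.expunge(/snesna) : ok
// 6. shelfsys.relocate(/brim, /snesna) : ok
// 7. shelfsys.inscribe(/ridre, kejind) : created
// 8. exchanger.express(-9188, cm, mm) : -91880
// 9. mathcell.seed(<last>) : -91880
// 10. shelfsys.openup(/ridre) : kejind
// 11. shelfsys.inscribe(/jufli, potreki) : created
// 12. exchanger.express(8105, s, week) : 1621/120960
// 13. mathcell.seed(-16) : -16
// 14. shelfsys.openup(/jufli) : potreki
// 15. mathcell.shrink(-96) : 80
// 16. exchanger.express(-35, K, F) : -52267/100
// 17. mathcell.upend() : 1/80
// 18. exchanger.express(3127, m, in) : 15635000/127


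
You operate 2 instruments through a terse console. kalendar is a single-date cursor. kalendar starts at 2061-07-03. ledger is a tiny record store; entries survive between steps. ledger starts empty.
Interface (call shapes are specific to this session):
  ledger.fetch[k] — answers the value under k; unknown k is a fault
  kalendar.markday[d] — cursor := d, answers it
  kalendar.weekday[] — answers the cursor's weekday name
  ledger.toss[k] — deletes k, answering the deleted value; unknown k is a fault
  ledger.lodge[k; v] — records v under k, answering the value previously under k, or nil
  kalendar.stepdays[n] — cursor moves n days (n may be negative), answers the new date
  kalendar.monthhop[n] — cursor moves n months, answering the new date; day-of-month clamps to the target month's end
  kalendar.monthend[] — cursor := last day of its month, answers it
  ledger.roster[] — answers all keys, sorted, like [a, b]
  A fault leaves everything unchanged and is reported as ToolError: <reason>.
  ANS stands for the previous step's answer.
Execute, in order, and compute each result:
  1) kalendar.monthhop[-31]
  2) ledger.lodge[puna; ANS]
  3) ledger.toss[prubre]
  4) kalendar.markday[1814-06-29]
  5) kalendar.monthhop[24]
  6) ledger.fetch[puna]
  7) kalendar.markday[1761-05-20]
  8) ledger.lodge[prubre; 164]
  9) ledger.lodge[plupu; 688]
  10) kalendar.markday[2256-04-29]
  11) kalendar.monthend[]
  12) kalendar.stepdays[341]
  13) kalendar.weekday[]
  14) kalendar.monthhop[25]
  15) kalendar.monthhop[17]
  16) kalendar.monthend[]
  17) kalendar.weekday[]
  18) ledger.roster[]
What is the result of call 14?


Answer: 2259-05-06

Derivation:
! 1. kalendar.monthhop(-31) : 2058-12-03
! 2. ledger.lodge(puna, ANS) : nil
! 3. ledger.toss(prubre) : ToolError: no such key prubre
! 4. kalendar.markday(1814-06-29) : 1814-06-29
! 5. kalendar.monthhop(24) : 1816-06-29
! 6. ledger.fetch(puna) : 2058-12-03
! 7. kalendar.markday(1761-05-20) : 1761-05-20
! 8. ledger.lodge(prubre, 164) : nil
! 9. ledger.lodge(plupu, 688) : nil
! 10. kalendar.markday(2256-04-29) : 2256-04-29
! 11. kalendar.monthend() : 2256-04-30
! 12. kalendar.stepdays(341) : 2257-04-06
! 13. kalendar.weekday() : Monday
! 14. kalendar.monthhop(25) : 2259-05-06
! 15. kalendar.monthhop(17) : 2260-10-06
! 16. kalendar.monthend() : 2260-10-31
! 17. kalendar.weekday() : Wednesday
! 18. ledger.roster() : [plupu, prubre, puna]


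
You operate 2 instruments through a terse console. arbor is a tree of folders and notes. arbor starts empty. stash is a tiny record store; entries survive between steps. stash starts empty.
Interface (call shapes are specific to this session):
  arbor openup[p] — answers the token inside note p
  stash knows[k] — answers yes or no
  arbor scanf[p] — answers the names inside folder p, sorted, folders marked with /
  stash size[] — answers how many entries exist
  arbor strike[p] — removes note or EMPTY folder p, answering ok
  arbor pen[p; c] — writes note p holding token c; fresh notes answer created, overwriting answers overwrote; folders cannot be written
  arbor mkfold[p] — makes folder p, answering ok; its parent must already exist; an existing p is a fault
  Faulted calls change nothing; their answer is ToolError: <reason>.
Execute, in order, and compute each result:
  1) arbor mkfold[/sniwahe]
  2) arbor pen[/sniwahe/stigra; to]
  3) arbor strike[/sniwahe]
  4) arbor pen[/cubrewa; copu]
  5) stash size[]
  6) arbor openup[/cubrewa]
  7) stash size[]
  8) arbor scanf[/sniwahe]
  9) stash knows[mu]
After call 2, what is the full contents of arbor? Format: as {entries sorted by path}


Act: arbor mkfold[p='/sniwahe']
Obs: ok
Act: arbor pen[p='/sniwahe/stigra'; c='to']
Obs: created
Act: arbor strike[p='/sniwahe']
Obs: ToolError: not empty
Act: arbor pen[p='/cubrewa'; c='copu']
Obs: created
Act: stash size[]
Obs: 0
Act: arbor openup[p='/cubrewa']
Obs: copu
Act: stash size[]
Obs: 0
Act: arbor scanf[p='/sniwahe']
Obs: [stigra]
Act: stash knows[k='mu']
Obs: no

Answer: {sniwahe/, sniwahe/stigra=to}


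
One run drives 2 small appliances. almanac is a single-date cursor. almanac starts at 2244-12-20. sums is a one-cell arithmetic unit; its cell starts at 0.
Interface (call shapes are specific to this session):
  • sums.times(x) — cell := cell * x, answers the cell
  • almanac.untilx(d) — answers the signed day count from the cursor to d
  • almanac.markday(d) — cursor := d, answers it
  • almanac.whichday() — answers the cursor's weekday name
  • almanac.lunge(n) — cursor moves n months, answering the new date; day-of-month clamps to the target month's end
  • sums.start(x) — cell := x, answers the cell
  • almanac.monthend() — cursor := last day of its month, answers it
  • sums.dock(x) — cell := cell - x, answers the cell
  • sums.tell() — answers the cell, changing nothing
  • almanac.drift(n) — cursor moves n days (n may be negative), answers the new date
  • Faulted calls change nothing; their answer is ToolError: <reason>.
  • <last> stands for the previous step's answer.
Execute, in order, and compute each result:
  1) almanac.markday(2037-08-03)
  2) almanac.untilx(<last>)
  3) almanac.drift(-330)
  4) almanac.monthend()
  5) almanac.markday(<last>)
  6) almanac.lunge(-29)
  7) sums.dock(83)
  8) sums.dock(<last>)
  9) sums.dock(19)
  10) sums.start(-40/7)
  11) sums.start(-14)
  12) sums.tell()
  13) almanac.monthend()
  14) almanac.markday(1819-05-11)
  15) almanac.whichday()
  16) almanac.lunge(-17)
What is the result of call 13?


>> markday(d=2037-08-03)
<< 2037-08-03
>> untilx(d=<last>)
<< 0
>> drift(n=-330)
<< 2036-09-07
>> monthend()
<< 2036-09-30
>> markday(d=<last>)
<< 2036-09-30
>> lunge(n=-29)
<< 2034-04-30
>> dock(x=83)
<< -83
>> dock(x=<last>)
<< 0
>> dock(x=19)
<< -19
>> start(x=-40/7)
<< -40/7
>> start(x=-14)
<< -14
>> tell()
<< -14
>> monthend()
<< 2034-04-30
>> markday(d=1819-05-11)
<< 1819-05-11
>> whichday()
<< Tuesday
>> lunge(n=-17)
<< 1817-12-11

Answer: 2034-04-30


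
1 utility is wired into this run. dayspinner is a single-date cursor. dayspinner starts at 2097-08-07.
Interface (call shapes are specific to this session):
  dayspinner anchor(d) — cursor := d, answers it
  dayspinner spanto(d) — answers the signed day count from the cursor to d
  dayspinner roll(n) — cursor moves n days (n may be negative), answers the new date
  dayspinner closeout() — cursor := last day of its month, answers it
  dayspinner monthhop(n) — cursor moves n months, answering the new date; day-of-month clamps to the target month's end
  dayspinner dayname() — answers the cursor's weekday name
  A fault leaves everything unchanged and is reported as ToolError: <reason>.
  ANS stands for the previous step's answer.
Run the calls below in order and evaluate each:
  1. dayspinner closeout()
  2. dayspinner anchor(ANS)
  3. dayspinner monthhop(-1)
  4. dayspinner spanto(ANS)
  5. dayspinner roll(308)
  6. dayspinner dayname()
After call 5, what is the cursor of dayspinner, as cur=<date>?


Invoking dayspinner closeout, yielding 2097-08-31.
Now I run dayspinner anchor(d=ANS), yielding 2097-08-31.
Next I call dayspinner monthhop(n=-1), — result: 2097-07-31.
I use dayspinner spanto(d=ANS), and see 0.
I invoke dayspinner roll(n=308), → 2098-06-04.
Invoking dayspinner dayname: Wednesday.

Answer: cur=2098-06-04


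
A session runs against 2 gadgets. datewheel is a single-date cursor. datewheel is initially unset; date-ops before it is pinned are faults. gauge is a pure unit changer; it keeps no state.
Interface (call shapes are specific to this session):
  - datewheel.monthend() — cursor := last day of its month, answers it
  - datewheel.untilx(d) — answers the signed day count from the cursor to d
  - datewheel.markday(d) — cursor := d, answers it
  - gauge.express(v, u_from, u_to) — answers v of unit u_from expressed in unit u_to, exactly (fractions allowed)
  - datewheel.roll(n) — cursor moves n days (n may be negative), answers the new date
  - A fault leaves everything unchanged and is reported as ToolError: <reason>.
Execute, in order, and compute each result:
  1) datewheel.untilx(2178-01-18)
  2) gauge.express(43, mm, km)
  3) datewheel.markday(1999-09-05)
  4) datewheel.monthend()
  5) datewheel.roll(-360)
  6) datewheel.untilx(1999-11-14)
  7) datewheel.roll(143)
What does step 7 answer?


Answer: 1999-02-25

Derivation:
>>> untilx d: 2178-01-18
= ToolError: no date set
>>> express v: 43 u_from: mm u_to: km
= 43/1000000
>>> markday d: 1999-09-05
= 1999-09-05
>>> monthend
= 1999-09-30
>>> roll n: -360
= 1998-10-05
>>> untilx d: 1999-11-14
= 405
>>> roll n: 143
= 1999-02-25


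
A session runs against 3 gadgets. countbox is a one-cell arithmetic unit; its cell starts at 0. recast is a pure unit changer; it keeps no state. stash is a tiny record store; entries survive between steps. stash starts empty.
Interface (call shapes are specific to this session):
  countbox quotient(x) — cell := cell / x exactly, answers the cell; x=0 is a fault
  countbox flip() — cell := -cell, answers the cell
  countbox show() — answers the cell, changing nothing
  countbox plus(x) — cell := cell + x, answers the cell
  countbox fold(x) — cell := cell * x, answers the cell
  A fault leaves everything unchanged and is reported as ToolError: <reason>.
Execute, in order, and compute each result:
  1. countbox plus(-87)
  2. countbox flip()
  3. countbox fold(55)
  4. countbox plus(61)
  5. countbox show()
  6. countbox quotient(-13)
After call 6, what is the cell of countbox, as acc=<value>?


> countbox plus x→-87
= -87
> countbox flip
= 87
> countbox fold x→55
= 4785
> countbox plus x→61
= 4846
> countbox show
= 4846
> countbox quotient x→-13
= -4846/13

Answer: acc=-4846/13


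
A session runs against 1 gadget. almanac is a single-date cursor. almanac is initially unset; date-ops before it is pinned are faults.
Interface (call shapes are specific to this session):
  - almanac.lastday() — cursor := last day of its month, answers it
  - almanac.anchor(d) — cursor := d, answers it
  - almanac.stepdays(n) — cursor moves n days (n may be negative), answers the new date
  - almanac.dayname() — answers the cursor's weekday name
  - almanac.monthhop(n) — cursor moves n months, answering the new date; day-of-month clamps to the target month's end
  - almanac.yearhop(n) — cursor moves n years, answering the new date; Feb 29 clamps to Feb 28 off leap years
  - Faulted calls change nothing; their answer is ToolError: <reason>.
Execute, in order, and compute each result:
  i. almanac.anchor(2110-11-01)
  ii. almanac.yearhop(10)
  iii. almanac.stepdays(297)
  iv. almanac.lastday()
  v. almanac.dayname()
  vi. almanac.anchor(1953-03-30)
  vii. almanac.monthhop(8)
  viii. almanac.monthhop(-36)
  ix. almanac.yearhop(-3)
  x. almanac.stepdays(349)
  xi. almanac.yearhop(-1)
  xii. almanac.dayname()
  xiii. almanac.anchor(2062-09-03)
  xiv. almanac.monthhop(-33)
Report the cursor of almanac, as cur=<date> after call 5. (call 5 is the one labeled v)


! 1. anchor(d='2110-11-01') == 2110-11-01
! 2. yearhop(n='10') == 2120-11-01
! 3. stepdays(n='297') == 2121-08-25
! 4. lastday() == 2121-08-31
! 5. dayname() == Sunday
! 6. anchor(d='1953-03-30') == 1953-03-30
! 7. monthhop(n='8') == 1953-11-30
! 8. monthhop(n='-36') == 1950-11-30
! 9. yearhop(n='-3') == 1947-11-30
! 10. stepdays(n='349') == 1948-11-13
! 11. yearhop(n='-1') == 1947-11-13
! 12. dayname() == Thursday
! 13. anchor(d='2062-09-03') == 2062-09-03
! 14. monthhop(n='-33') == 2059-12-03

Answer: cur=2121-08-31


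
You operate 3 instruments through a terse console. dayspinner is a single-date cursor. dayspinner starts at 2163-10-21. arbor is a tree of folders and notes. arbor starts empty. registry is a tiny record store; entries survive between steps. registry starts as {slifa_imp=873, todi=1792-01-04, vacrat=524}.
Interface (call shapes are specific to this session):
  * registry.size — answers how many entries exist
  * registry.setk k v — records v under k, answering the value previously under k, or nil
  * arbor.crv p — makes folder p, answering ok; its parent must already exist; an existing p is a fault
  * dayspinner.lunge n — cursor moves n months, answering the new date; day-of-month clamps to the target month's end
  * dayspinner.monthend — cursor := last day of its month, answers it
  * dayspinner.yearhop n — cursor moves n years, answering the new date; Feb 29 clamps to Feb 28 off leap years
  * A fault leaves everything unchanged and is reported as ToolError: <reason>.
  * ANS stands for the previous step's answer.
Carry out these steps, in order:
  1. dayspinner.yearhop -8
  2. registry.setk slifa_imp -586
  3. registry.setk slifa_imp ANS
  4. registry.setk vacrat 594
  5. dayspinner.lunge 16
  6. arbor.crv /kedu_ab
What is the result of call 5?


==> yearhop(n=-8)
<== 2155-10-21
==> setk(k=slifa_imp, v=-586)
<== 873
==> setk(k=slifa_imp, v=ANS)
<== -586
==> setk(k=vacrat, v=594)
<== 524
==> lunge(n=16)
<== 2157-02-21
==> crv(p=/kedu_ab)
<== ok

Answer: 2157-02-21


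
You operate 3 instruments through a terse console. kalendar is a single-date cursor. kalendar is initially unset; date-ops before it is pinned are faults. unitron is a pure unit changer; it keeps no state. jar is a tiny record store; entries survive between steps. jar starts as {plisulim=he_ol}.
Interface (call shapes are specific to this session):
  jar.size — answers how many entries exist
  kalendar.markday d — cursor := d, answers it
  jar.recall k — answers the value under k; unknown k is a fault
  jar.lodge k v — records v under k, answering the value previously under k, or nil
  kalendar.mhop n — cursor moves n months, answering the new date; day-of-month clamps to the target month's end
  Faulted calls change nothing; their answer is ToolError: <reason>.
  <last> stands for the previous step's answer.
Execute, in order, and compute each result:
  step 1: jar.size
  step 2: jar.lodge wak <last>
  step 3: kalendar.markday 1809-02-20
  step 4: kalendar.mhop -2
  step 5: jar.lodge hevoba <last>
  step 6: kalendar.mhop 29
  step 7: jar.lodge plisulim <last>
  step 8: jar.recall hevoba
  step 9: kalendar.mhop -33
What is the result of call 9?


Answer: 1808-08-20

Derivation:
I try jar.size(), and see 1.
Now I run jar.lodge using k=wak, v=<last>, and get nil.
Next I call kalendar.markday using d=1809-02-20, yielding 1809-02-20.
Calling kalendar.mhop using n=-2, → 1808-12-20.
Now I run jar.lodge using k=hevoba, v=<last>, — result: nil.
Now I run kalendar.mhop using n=29, and get 1811-05-20.
I invoke jar.lodge using k=plisulim, v=<last>, which returns he_ol.
I call jar.recall using k=hevoba, and get 1808-12-20.
I use kalendar.mhop using n=-33, and see 1808-08-20.
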